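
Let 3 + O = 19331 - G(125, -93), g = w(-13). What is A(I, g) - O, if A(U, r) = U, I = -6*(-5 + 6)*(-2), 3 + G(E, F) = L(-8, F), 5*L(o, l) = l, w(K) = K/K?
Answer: -96688/5 ≈ -19338.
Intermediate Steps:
w(K) = 1
L(o, l) = l/5
G(E, F) = -3 + F/5
g = 1
I = 12 (I = -6*1*(-2) = -6*(-2) = 12)
O = 96748/5 (O = -3 + (19331 - (-3 + (1/5)*(-93))) = -3 + (19331 - (-3 - 93/5)) = -3 + (19331 - 1*(-108/5)) = -3 + (19331 + 108/5) = -3 + 96763/5 = 96748/5 ≈ 19350.)
A(I, g) - O = 12 - 1*96748/5 = 12 - 96748/5 = -96688/5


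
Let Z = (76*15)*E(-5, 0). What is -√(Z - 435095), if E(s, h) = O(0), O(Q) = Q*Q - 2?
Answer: -5*I*√17495 ≈ -661.34*I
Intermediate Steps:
O(Q) = -2 + Q² (O(Q) = Q² - 2 = -2 + Q²)
E(s, h) = -2 (E(s, h) = -2 + 0² = -2 + 0 = -2)
Z = -2280 (Z = (76*15)*(-2) = 1140*(-2) = -2280)
-√(Z - 435095) = -√(-2280 - 435095) = -√(-437375) = -5*I*√17495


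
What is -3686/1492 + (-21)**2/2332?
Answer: -1984445/869836 ≈ -2.2814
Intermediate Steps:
-3686/1492 + (-21)**2/2332 = -3686*1/1492 + 441*(1/2332) = -1843/746 + 441/2332 = -1984445/869836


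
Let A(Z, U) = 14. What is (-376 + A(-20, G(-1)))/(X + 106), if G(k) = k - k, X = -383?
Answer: 362/277 ≈ 1.3069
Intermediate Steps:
G(k) = 0
(-376 + A(-20, G(-1)))/(X + 106) = (-376 + 14)/(-383 + 106) = -362/(-277) = -362*(-1/277) = 362/277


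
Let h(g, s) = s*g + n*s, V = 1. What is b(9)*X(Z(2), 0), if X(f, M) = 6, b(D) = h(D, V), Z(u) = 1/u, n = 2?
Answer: 66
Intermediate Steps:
h(g, s) = 2*s + g*s (h(g, s) = s*g + 2*s = g*s + 2*s = 2*s + g*s)
Z(u) = 1/u
b(D) = 2 + D (b(D) = 1*(2 + D) = 2 + D)
b(9)*X(Z(2), 0) = (2 + 9)*6 = 11*6 = 66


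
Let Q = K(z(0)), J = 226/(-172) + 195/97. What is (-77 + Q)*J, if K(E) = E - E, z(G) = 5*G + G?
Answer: -447293/8342 ≈ -53.619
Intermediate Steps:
J = 5809/8342 (J = 226*(-1/172) + 195*(1/97) = -113/86 + 195/97 = 5809/8342 ≈ 0.69636)
z(G) = 6*G
K(E) = 0
Q = 0
(-77 + Q)*J = (-77 + 0)*(5809/8342) = -77*5809/8342 = -447293/8342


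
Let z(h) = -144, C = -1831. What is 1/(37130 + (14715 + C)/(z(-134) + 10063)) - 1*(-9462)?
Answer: 3484905269467/368305354 ≈ 9462.0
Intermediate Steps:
1/(37130 + (14715 + C)/(z(-134) + 10063)) - 1*(-9462) = 1/(37130 + (14715 - 1831)/(-144 + 10063)) - 1*(-9462) = 1/(37130 + 12884/9919) + 9462 = 1/(368305354/9919) + 9462 = 9919/368305354 + 9462 = 3484905269467/368305354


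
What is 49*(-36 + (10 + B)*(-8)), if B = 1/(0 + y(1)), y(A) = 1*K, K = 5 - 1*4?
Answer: -6076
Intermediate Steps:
K = 1 (K = 5 - 4 = 1)
y(A) = 1 (y(A) = 1*1 = 1)
B = 1 (B = 1/(0 + 1) = 1/1 = 1)
49*(-36 + (10 + B)*(-8)) = 49*(-36 + (10 + 1)*(-8)) = 49*(-36 + 11*(-8)) = 49*(-36 - 88) = 49*(-124) = -6076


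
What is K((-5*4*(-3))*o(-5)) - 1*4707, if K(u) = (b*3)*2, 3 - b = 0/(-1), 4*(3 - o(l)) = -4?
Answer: -4689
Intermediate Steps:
o(l) = 4 (o(l) = 3 - ¼*(-4) = 3 + 1 = 4)
b = 3 (b = 3 - 0/(-1) = 3 - 0*(-1) = 3 - 1*0 = 3 + 0 = 3)
K(u) = 18 (K(u) = (3*3)*2 = 9*2 = 18)
K((-5*4*(-3))*o(-5)) - 1*4707 = 18 - 1*4707 = 18 - 4707 = -4689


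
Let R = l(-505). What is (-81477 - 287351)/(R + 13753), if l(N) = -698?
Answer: -368828/13055 ≈ -28.252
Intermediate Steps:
R = -698
(-81477 - 287351)/(R + 13753) = (-81477 - 287351)/(-698 + 13753) = -368828/13055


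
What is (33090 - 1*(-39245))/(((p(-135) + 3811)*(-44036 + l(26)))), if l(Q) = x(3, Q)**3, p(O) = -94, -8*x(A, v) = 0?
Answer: -72335/163681812 ≈ -0.00044192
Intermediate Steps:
x(A, v) = 0 (x(A, v) = -1/8*0 = 0)
l(Q) = 0 (l(Q) = 0**3 = 0)
(33090 - 1*(-39245))/(((p(-135) + 3811)*(-44036 + l(26)))) = (33090 - 1*(-39245))/(((-94 + 3811)*(-44036 + 0))) = (33090 + 39245)/((3717*(-44036))) = 72335/(-163681812) = 72335*(-1/163681812) = -72335/163681812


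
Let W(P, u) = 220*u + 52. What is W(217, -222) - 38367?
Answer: -87155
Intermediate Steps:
W(P, u) = 52 + 220*u
W(217, -222) - 38367 = (52 + 220*(-222)) - 38367 = (52 - 48840) - 38367 = -48788 - 38367 = -87155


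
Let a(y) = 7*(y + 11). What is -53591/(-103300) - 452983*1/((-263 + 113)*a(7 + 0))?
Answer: 239030069/9761850 ≈ 24.486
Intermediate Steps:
a(y) = 77 + 7*y (a(y) = 7*(11 + y) = 77 + 7*y)
-53591/(-103300) - 452983*1/((-263 + 113)*a(7 + 0)) = -53591/(-103300) - 452983*1/((-263 + 113)*(77 + 7*(7 + 0))) = -53591*(-1/103300) - 452983*(-1/(150*(77 + 7*7))) = 53591/103300 - 452983*(-1/(150*(77 + 49))) = 53591/103300 - 452983/(126*(-150)) = 53591/103300 - 452983/(-18900) = 53591/103300 - 452983*(-1/18900) = 53591/103300 + 452983/18900 = 239030069/9761850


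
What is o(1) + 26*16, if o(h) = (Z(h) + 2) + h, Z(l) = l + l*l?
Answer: 421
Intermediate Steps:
Z(l) = l + l²
o(h) = 2 + h + h*(1 + h) (o(h) = (h*(1 + h) + 2) + h = (2 + h*(1 + h)) + h = 2 + h + h*(1 + h))
o(1) + 26*16 = (2 + 1 + 1*(1 + 1)) + 26*16 = (2 + 1 + 1*2) + 416 = (2 + 1 + 2) + 416 = 5 + 416 = 421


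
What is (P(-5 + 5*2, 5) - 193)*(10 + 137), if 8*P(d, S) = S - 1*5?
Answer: -28371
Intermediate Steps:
P(d, S) = -5/8 + S/8 (P(d, S) = (S - 1*5)/8 = (S - 5)/8 = (-5 + S)/8 = -5/8 + S/8)
(P(-5 + 5*2, 5) - 193)*(10 + 137) = ((-5/8 + (1/8)*5) - 193)*(10 + 137) = ((-5/8 + 5/8) - 193)*147 = (0 - 193)*147 = -193*147 = -28371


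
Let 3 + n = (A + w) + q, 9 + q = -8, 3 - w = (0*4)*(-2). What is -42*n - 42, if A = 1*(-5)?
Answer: 882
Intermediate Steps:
w = 3 (w = 3 - 0*4*(-2) = 3 - 0*(-2) = 3 - 1*0 = 3 + 0 = 3)
A = -5
q = -17 (q = -9 - 8 = -17)
n = -22 (n = -3 + ((-5 + 3) - 17) = -3 + (-2 - 17) = -3 - 19 = -22)
-42*n - 42 = -42*(-22) - 42 = 924 - 42 = 882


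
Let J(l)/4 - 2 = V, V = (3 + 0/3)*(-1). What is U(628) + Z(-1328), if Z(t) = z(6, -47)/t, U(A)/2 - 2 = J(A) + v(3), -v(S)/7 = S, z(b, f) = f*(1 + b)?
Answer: -60759/1328 ≈ -45.752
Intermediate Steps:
V = -3 (V = (3 + 0*(⅓))*(-1) = (3 + 0)*(-1) = 3*(-1) = -3)
J(l) = -4 (J(l) = 8 + 4*(-3) = 8 - 12 = -4)
v(S) = -7*S
U(A) = -46 (U(A) = 4 + 2*(-4 - 7*3) = 4 + 2*(-4 - 21) = 4 + 2*(-25) = 4 - 50 = -46)
Z(t) = -329/t (Z(t) = (-47*(1 + 6))/t = (-47*7)/t = -329/t)
U(628) + Z(-1328) = -46 - 329/(-1328) = -46 - 329*(-1/1328) = -46 + 329/1328 = -60759/1328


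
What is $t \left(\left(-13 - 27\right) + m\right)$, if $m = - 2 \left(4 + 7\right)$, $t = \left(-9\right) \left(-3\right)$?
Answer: $-1674$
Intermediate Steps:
$t = 27$
$m = -22$ ($m = \left(-2\right) 11 = -22$)
$t \left(\left(-13 - 27\right) + m\right) = 27 \left(\left(-13 - 27\right) - 22\right) = 27 \left(-40 - 22\right) = 27 \left(-62\right) = -1674$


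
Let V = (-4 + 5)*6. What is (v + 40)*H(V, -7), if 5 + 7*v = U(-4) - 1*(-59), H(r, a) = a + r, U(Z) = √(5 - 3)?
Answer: -334/7 - √2/7 ≈ -47.916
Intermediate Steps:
V = 6 (V = 1*6 = 6)
U(Z) = √2
v = 54/7 + √2/7 (v = -5/7 + (√2 - 1*(-59))/7 = -5/7 + (√2 + 59)/7 = -5/7 + (59 + √2)/7 = -5/7 + (59/7 + √2/7) = 54/7 + √2/7 ≈ 7.9163)
(v + 40)*H(V, -7) = ((54/7 + √2/7) + 40)*(-7 + 6) = (334/7 + √2/7)*(-1) = -334/7 - √2/7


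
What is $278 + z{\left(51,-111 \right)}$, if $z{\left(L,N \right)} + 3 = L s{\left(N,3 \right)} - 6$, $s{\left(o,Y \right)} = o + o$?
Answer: $-11053$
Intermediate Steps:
$s{\left(o,Y \right)} = 2 o$
$z{\left(L,N \right)} = -9 + 2 L N$ ($z{\left(L,N \right)} = -3 + \left(L 2 N - 6\right) = -3 + \left(2 L N - 6\right) = -3 + \left(-6 + 2 L N\right) = -9 + 2 L N$)
$278 + z{\left(51,-111 \right)} = 278 + \left(-9 + 2 \cdot 51 \left(-111\right)\right) = 278 - 11331 = -11053$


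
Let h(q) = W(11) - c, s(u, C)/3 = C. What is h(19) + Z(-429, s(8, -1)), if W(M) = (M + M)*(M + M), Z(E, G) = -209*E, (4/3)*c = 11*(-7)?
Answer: 360811/4 ≈ 90203.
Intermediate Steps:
s(u, C) = 3*C
c = -231/4 (c = 3*(11*(-7))/4 = (3/4)*(-77) = -231/4 ≈ -57.750)
W(M) = 4*M**2 (W(M) = (2*M)*(2*M) = 4*M**2)
h(q) = 2167/4 (h(q) = 4*11**2 - 1*(-231/4) = 4*121 + 231/4 = 484 + 231/4 = 2167/4)
h(19) + Z(-429, s(8, -1)) = 2167/4 - 209*(-429) = 2167/4 + 89661 = 360811/4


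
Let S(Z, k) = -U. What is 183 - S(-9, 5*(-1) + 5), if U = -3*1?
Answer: 180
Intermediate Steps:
U = -3
S(Z, k) = 3 (S(Z, k) = -1*(-3) = 3)
183 - S(-9, 5*(-1) + 5) = 183 - 1*3 = 183 - 3 = 180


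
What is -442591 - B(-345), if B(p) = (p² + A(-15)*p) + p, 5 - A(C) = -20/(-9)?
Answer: -1680938/3 ≈ -5.6031e+5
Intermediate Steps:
A(C) = 25/9 (A(C) = 5 - (-20)/(-9) = 5 - (-20)*(-1)/9 = 5 - 1*20/9 = 5 - 20/9 = 25/9)
B(p) = p² + 34*p/9 (B(p) = (p² + 25*p/9) + p = p² + 34*p/9)
-442591 - B(-345) = -442591 - (-345)*(34 + 9*(-345))/9 = -442591 - (-345)*(34 - 3105)/9 = -442591 - (-345)*(-3071)/9 = -442591 - 1*353165/3 = -442591 - 353165/3 = -1680938/3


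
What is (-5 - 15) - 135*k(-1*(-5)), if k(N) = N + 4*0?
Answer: -695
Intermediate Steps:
k(N) = N (k(N) = N + 0 = N)
(-5 - 15) - 135*k(-1*(-5)) = (-5 - 15) - (-135)*(-5) = -20 - 135*5 = -20 - 675 = -695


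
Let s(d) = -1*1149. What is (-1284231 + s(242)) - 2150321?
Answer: -3435701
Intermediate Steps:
s(d) = -1149
(-1284231 + s(242)) - 2150321 = (-1284231 - 1149) - 2150321 = -1285380 - 2150321 = -3435701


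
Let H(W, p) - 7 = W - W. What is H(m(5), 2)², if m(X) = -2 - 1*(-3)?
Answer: 49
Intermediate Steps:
m(X) = 1 (m(X) = -2 + 3 = 1)
H(W, p) = 7 (H(W, p) = 7 + (W - W) = 7 + 0 = 7)
H(m(5), 2)² = 7² = 49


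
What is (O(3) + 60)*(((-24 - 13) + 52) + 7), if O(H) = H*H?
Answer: 1518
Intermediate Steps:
O(H) = H**2
(O(3) + 60)*(((-24 - 13) + 52) + 7) = (3**2 + 60)*(((-24 - 13) + 52) + 7) = (9 + 60)*((-37 + 52) + 7) = 69*(15 + 7) = 69*22 = 1518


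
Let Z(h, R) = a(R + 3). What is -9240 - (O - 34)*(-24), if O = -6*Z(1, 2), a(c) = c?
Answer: -10776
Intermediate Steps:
Z(h, R) = 3 + R (Z(h, R) = R + 3 = 3 + R)
O = -30 (O = -6*(3 + 2) = -6*5 = -30)
-9240 - (O - 34)*(-24) = -9240 - (-30 - 34)*(-24) = -9240 - (-64)*(-24) = -9240 - 1*1536 = -9240 - 1536 = -10776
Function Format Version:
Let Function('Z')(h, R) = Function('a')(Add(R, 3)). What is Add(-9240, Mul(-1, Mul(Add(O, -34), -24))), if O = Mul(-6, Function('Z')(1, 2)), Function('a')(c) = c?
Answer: -10776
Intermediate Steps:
Function('Z')(h, R) = Add(3, R) (Function('Z')(h, R) = Add(R, 3) = Add(3, R))
O = -30 (O = Mul(-6, Add(3, 2)) = Mul(-6, 5) = -30)
Add(-9240, Mul(-1, Mul(Add(O, -34), -24))) = Add(-9240, Mul(-1, Mul(Add(-30, -34), -24))) = Add(-9240, Mul(-1, Mul(-64, -24))) = Add(-9240, Mul(-1, 1536)) = Add(-9240, -1536) = -10776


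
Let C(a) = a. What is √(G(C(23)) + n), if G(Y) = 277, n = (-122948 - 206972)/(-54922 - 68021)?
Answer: √4227411160533/122943 ≈ 16.724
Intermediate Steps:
n = 329920/122943 (n = -329920/(-122943) = -329920*(-1/122943) = 329920/122943 ≈ 2.6835)
√(G(C(23)) + n) = √(277 + 329920/122943) = √(34385131/122943) = √4227411160533/122943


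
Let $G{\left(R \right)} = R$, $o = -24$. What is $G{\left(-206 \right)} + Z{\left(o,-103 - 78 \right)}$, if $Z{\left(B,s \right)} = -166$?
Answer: $-372$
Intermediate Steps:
$G{\left(-206 \right)} + Z{\left(o,-103 - 78 \right)} = -206 - 166 = -372$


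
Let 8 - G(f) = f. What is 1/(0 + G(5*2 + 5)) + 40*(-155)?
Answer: -43401/7 ≈ -6200.1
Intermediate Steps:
G(f) = 8 - f
1/(0 + G(5*2 + 5)) + 40*(-155) = 1/(0 + (8 - (5*2 + 5))) + 40*(-155) = 1/(0 + (8 - (10 + 5))) - 6200 = 1/(0 + (8 - 1*15)) - 6200 = 1/(0 + (8 - 15)) - 6200 = 1/(0 - 7) - 6200 = 1/(-7) - 6200 = 1*(-⅐) - 6200 = -⅐ - 6200 = -43401/7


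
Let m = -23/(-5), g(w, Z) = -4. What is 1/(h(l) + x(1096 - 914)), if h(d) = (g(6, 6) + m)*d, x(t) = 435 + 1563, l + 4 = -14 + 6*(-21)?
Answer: 5/9558 ≈ 0.00052312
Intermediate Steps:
l = -144 (l = -4 + (-14 + 6*(-21)) = -4 + (-14 - 126) = -4 - 140 = -144)
m = 23/5 (m = -23*(-⅕) = 23/5 ≈ 4.6000)
x(t) = 1998
h(d) = 3*d/5 (h(d) = (-4 + 23/5)*d = 3*d/5)
1/(h(l) + x(1096 - 914)) = 1/((⅗)*(-144) + 1998) = 1/(-432/5 + 1998) = 1/(9558/5) = 5/9558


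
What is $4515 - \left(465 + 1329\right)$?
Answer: $2721$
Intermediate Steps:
$4515 - \left(465 + 1329\right) = 4515 - 1794 = 2721$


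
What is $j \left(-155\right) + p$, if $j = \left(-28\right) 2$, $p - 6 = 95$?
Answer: $8781$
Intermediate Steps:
$p = 101$ ($p = 6 + 95 = 101$)
$j = -56$
$j \left(-155\right) + p = \left(-56\right) \left(-155\right) + 101 = 8680 + 101 = 8781$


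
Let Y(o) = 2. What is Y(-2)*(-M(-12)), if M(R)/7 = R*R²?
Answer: 24192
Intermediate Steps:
M(R) = 7*R³ (M(R) = 7*(R*R²) = 7*R³)
Y(-2)*(-M(-12)) = 2*(-7*(-12)³) = 2*(-7*(-1728)) = 2*(-1*(-12096)) = 2*12096 = 24192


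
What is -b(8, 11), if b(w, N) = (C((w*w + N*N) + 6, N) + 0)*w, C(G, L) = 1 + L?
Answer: -96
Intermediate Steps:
b(w, N) = w*(1 + N) (b(w, N) = ((1 + N) + 0)*w = (1 + N)*w = w*(1 + N))
-b(8, 11) = -8*(1 + 11) = -8*12 = -1*96 = -96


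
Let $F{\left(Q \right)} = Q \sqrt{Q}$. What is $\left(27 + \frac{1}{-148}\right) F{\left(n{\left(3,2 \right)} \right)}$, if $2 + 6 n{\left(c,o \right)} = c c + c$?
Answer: $\frac{19975 \sqrt{15}}{1332} \approx 58.08$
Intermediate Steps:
$n{\left(c,o \right)} = - \frac{1}{3} + \frac{c}{6} + \frac{c^{2}}{6}$ ($n{\left(c,o \right)} = - \frac{1}{3} + \frac{c c + c}{6} = - \frac{1}{3} + \frac{c^{2} + c}{6} = - \frac{1}{3} + \frac{c + c^{2}}{6} = - \frac{1}{3} + \left(\frac{c}{6} + \frac{c^{2}}{6}\right) = - \frac{1}{3} + \frac{c}{6} + \frac{c^{2}}{6}$)
$F{\left(Q \right)} = Q^{\frac{3}{2}}$
$\left(27 + \frac{1}{-148}\right) F{\left(n{\left(3,2 \right)} \right)} = \left(27 + \frac{1}{-148}\right) \left(- \frac{1}{3} + \frac{1}{6} \cdot 3 + \frac{3^{2}}{6}\right)^{\frac{3}{2}} = \left(27 - \frac{1}{148}\right) \left(- \frac{1}{3} + \frac{1}{2} + \frac{1}{6} \cdot 9\right)^{\frac{3}{2}} = \frac{3995 \left(- \frac{1}{3} + \frac{1}{2} + \frac{3}{2}\right)^{\frac{3}{2}}}{148} = \frac{3995 \left(\frac{5}{3}\right)^{\frac{3}{2}}}{148} = \frac{3995 \frac{5 \sqrt{15}}{9}}{148} = \frac{19975 \sqrt{15}}{1332}$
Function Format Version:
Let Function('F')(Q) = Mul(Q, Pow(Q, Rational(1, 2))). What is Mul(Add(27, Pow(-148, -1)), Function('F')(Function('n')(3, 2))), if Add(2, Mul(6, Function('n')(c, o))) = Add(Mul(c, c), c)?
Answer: Mul(Rational(19975, 1332), Pow(15, Rational(1, 2))) ≈ 58.080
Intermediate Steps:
Function('n')(c, o) = Add(Rational(-1, 3), Mul(Rational(1, 6), c), Mul(Rational(1, 6), Pow(c, 2))) (Function('n')(c, o) = Add(Rational(-1, 3), Mul(Rational(1, 6), Add(Mul(c, c), c))) = Add(Rational(-1, 3), Mul(Rational(1, 6), Add(Pow(c, 2), c))) = Add(Rational(-1, 3), Mul(Rational(1, 6), Add(c, Pow(c, 2)))) = Add(Rational(-1, 3), Add(Mul(Rational(1, 6), c), Mul(Rational(1, 6), Pow(c, 2)))) = Add(Rational(-1, 3), Mul(Rational(1, 6), c), Mul(Rational(1, 6), Pow(c, 2))))
Function('F')(Q) = Pow(Q, Rational(3, 2))
Mul(Add(27, Pow(-148, -1)), Function('F')(Function('n')(3, 2))) = Mul(Add(27, Pow(-148, -1)), Pow(Add(Rational(-1, 3), Mul(Rational(1, 6), 3), Mul(Rational(1, 6), Pow(3, 2))), Rational(3, 2))) = Mul(Add(27, Rational(-1, 148)), Pow(Add(Rational(-1, 3), Rational(1, 2), Mul(Rational(1, 6), 9)), Rational(3, 2))) = Mul(Rational(3995, 148), Pow(Add(Rational(-1, 3), Rational(1, 2), Rational(3, 2)), Rational(3, 2))) = Mul(Rational(3995, 148), Pow(Rational(5, 3), Rational(3, 2))) = Mul(Rational(3995, 148), Mul(Rational(5, 9), Pow(15, Rational(1, 2)))) = Mul(Rational(19975, 1332), Pow(15, Rational(1, 2)))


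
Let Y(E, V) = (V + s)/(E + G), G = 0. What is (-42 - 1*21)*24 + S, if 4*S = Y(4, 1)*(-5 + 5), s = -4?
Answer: -1512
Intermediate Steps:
Y(E, V) = (-4 + V)/E (Y(E, V) = (V - 4)/(E + 0) = (-4 + V)/E)
S = 0 (S = (((-4 + 1)/4)*(-5 + 5))/4 = (((¼)*(-3))*0)/4 = (-¾*0)/4 = (¼)*0 = 0)
(-42 - 1*21)*24 + S = (-42 - 1*21)*24 + 0 = (-42 - 21)*24 + 0 = -63*24 + 0 = -1512 + 0 = -1512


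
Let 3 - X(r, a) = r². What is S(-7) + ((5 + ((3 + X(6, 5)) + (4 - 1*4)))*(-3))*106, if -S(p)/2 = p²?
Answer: 7852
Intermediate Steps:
X(r, a) = 3 - r²
S(p) = -2*p²
S(-7) + ((5 + ((3 + X(6, 5)) + (4 - 1*4)))*(-3))*106 = -2*(-7)² + ((5 + ((3 + (3 - 1*6²)) + (4 - 1*4)))*(-3))*106 = -2*49 + ((5 + ((3 + (3 - 1*36)) + (4 - 4)))*(-3))*106 = -98 + ((5 + ((3 + (3 - 36)) + 0))*(-3))*106 = -98 + ((5 + ((3 - 33) + 0))*(-3))*106 = -98 + ((5 + (-30 + 0))*(-3))*106 = -98 + ((5 - 30)*(-3))*106 = -98 - 25*(-3)*106 = -98 + 75*106 = -98 + 7950 = 7852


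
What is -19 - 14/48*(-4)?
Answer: -107/6 ≈ -17.833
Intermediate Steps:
-19 - 14/48*(-4) = -19 - 14*1/48*(-4) = -19 - 7/24*(-4) = -19 + 7/6 = -107/6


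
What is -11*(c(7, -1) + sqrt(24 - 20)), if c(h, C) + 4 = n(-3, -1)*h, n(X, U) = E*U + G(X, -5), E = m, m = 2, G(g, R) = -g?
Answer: -55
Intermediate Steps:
E = 2
n(X, U) = -X + 2*U (n(X, U) = 2*U - X = -X + 2*U)
c(h, C) = -4 + h (c(h, C) = -4 + (-1*(-3) + 2*(-1))*h = -4 + (3 - 2)*h = -4 + 1*h = -4 + h)
-11*(c(7, -1) + sqrt(24 - 20)) = -11*((-4 + 7) + sqrt(24 - 20)) = -11*(3 + sqrt(4)) = -11*(3 + 2) = -11*5 = -55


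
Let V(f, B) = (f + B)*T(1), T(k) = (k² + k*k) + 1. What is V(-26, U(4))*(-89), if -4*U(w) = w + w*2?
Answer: 7743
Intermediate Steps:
U(w) = -3*w/4 (U(w) = -(w + w*2)/4 = -(w + 2*w)/4 = -3*w/4)
T(k) = 1 + 2*k² (T(k) = (k² + k²) + 1 = 2*k² + 1 = 1 + 2*k²)
V(f, B) = 3*B + 3*f (V(f, B) = (f + B)*(1 + 2*1²) = (B + f)*(1 + 2*1) = (B + f)*(1 + 2) = (B + f)*3 = 3*B + 3*f)
V(-26, U(4))*(-89) = (3*(-¾*4) + 3*(-26))*(-89) = (3*(-3) - 78)*(-89) = (-9 - 78)*(-89) = -87*(-89) = 7743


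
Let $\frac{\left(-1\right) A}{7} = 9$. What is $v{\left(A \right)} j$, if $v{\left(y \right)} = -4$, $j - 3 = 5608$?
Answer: $-22444$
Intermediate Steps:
$A = -63$ ($A = \left(-7\right) 9 = -63$)
$j = 5611$ ($j = 3 + 5608 = 5611$)
$v{\left(A \right)} j = \left(-4\right) 5611 = -22444$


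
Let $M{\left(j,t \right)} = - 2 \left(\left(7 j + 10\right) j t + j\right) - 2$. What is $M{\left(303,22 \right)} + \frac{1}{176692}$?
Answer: $- \frac{5020014081199}{176692} \approx -2.8411 \cdot 10^{7}$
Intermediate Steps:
$M{\left(j,t \right)} = -2 - 2 j - 2 j t \left(10 + 7 j\right)$ ($M{\left(j,t \right)} = - 2 \left(\left(10 + 7 j\right) j t + j\right) - 2 = - 2 \left(j \left(10 + 7 j\right) t + j\right) - 2 = - 2 \left(j t \left(10 + 7 j\right) + j\right) - 2 = - 2 \left(j + j t \left(10 + 7 j\right)\right) - 2 = \left(- 2 j - 2 j t \left(10 + 7 j\right)\right) - 2 = -2 - 2 j - 2 j t \left(10 + 7 j\right)$)
$M{\left(303,22 \right)} + \frac{1}{176692} = \left(-2 - 606 - 6060 \cdot 22 - 308 \cdot 303^{2}\right) + \frac{1}{176692} = \left(-2 - 606 - 133320 - 308 \cdot 91809\right) + \frac{1}{176692} = \left(-2 - 606 - 133320 - 28277172\right) + \frac{1}{176692} = -28411100 + \frac{1}{176692} = - \frac{5020014081199}{176692}$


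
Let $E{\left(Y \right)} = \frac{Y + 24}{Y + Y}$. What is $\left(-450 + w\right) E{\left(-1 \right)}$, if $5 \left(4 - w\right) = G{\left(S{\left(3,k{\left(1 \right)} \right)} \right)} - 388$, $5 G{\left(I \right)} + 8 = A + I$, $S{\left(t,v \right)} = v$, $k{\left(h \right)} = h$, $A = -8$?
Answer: $\frac{42297}{10} \approx 4229.7$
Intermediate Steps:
$E{\left(Y \right)} = \frac{24 + Y}{2 Y}$
$G{\left(I \right)} = - \frac{16}{5} + \frac{I}{5}$ ($G{\left(I \right)} = - \frac{8}{5} + \frac{-8 + I}{5} = - \frac{8}{5} + \left(- \frac{8}{5} + \frac{I}{5}\right) = - \frac{16}{5} + \frac{I}{5}$)
$w = \frac{411}{5}$ ($w = 4 - \frac{\left(- \frac{16}{5} + \frac{1}{5} \cdot 1\right) - 388}{5} = 4 - \frac{\left(- \frac{16}{5} + \frac{1}{5}\right) - 388}{5} = 4 - \frac{-3 - 388}{5} = 4 - - \frac{391}{5} = 4 + \frac{391}{5} = \frac{411}{5} \approx 82.2$)
$\left(-450 + w\right) E{\left(-1 \right)} = \left(-450 + \frac{411}{5}\right) \frac{24 - 1}{2 \left(-1\right)} = - \frac{1839 \cdot \frac{1}{2} \left(-1\right) 23}{5} = \left(- \frac{1839}{5}\right) \left(- \frac{23}{2}\right) = \frac{42297}{10}$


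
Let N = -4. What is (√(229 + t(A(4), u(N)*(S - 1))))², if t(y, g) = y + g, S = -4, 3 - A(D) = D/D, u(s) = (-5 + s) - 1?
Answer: 281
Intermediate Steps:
u(s) = -6 + s
A(D) = 2 (A(D) = 3 - D/D = 3 - 1*1 = 3 - 1 = 2)
t(y, g) = g + y
(√(229 + t(A(4), u(N)*(S - 1))))² = (√(229 + ((-6 - 4)*(-4 - 1) + 2)))² = (√(229 + (-10*(-5) + 2)))² = (√(229 + (50 + 2)))² = (√(229 + 52))² = (√281)² = 281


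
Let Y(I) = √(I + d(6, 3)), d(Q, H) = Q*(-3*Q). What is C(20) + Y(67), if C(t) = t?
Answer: 20 + I*√41 ≈ 20.0 + 6.4031*I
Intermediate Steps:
d(Q, H) = -3*Q²
Y(I) = √(-108 + I) (Y(I) = √(I - 3*6²) = √(I - 3*36) = √(I - 108) = √(-108 + I))
C(20) + Y(67) = 20 + √(-108 + 67) = 20 + √(-41) = 20 + I*√41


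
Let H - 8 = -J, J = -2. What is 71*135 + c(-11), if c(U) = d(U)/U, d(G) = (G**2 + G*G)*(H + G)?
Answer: 9607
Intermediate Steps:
H = 10 (H = 8 - 1*(-2) = 8 + 2 = 10)
d(G) = 2*G**2*(10 + G) (d(G) = (G**2 + G*G)*(10 + G) = (G**2 + G**2)*(10 + G) = (2*G**2)*(10 + G) = 2*G**2*(10 + G))
c(U) = 2*U*(10 + U) (c(U) = (2*U**2*(10 + U))/U = 2*U*(10 + U))
71*135 + c(-11) = 71*135 + 2*(-11)*(10 - 11) = 9585 + 2*(-11)*(-1) = 9585 + 22 = 9607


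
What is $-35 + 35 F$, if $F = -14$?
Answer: $-525$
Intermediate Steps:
$-35 + 35 F = -35 + 35 \left(-14\right) = -35 - 490 = -525$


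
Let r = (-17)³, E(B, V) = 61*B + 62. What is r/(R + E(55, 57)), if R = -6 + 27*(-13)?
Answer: -289/180 ≈ -1.6056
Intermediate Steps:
R = -357 (R = -6 - 351 = -357)
E(B, V) = 62 + 61*B
r = -4913
r/(R + E(55, 57)) = -4913/(-357 + (62 + 61*55)) = -4913/(-357 + (62 + 3355)) = -4913/(-357 + 3417) = -4913/3060 = -4913*1/3060 = -289/180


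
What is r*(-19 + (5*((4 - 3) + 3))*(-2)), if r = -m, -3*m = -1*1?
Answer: 59/3 ≈ 19.667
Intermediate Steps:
m = ⅓ (m = -(-1)/3 = -⅓*(-1) = ⅓ ≈ 0.33333)
r = -⅓ (r = -1*⅓ = -⅓ ≈ -0.33333)
r*(-19 + (5*((4 - 3) + 3))*(-2)) = -(-19 + (5*((4 - 3) + 3))*(-2))/3 = -(-19 + (5*(1 + 3))*(-2))/3 = -(-19 + (5*4)*(-2))/3 = -(-19 + 20*(-2))/3 = -(-19 - 40)/3 = -⅓*(-59) = 59/3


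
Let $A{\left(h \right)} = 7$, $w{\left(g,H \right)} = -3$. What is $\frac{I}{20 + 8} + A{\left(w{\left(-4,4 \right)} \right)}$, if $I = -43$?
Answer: $\frac{153}{28} \approx 5.4643$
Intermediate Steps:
$\frac{I}{20 + 8} + A{\left(w{\left(-4,4 \right)} \right)} = - \frac{43}{20 + 8} + 7 = - \frac{43}{28} + 7 = \frac{153}{28}$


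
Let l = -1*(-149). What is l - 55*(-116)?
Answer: 6529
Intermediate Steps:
l = 149
l - 55*(-116) = 149 - 55*(-116) = 149 + 6380 = 6529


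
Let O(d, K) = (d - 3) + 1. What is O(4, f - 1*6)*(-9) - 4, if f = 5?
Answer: -22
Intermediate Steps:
O(d, K) = -2 + d (O(d, K) = (-3 + d) + 1 = -2 + d)
O(4, f - 1*6)*(-9) - 4 = (-2 + 4)*(-9) - 4 = 2*(-9) - 4 = -18 - 4 = -22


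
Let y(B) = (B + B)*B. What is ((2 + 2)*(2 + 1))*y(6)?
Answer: 864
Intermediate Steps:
y(B) = 2*B² (y(B) = (2*B)*B = 2*B²)
((2 + 2)*(2 + 1))*y(6) = ((2 + 2)*(2 + 1))*(2*6²) = (4*3)*(2*36) = 12*72 = 864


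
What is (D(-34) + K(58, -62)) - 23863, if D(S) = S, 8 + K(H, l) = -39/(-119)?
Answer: -2844656/119 ≈ -23905.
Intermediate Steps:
K(H, l) = -913/119 (K(H, l) = -8 - 39/(-119) = -8 - 39*(-1/119) = -8 + 39/119 = -913/119)
(D(-34) + K(58, -62)) - 23863 = (-34 - 913/119) - 23863 = -4959/119 - 23863 = -2844656/119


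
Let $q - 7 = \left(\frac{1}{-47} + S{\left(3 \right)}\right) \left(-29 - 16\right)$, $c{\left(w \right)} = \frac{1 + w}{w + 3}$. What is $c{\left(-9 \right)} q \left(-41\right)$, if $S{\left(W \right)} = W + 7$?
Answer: $\frac{3407264}{141} \approx 24165.0$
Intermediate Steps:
$S{\left(W \right)} = 7 + W$
$c{\left(w \right)} = \frac{1 + w}{3 + w}$
$q = - \frac{20776}{47}$ ($q = 7 + \left(\frac{1}{-47} + \left(7 + 3\right)\right) \left(-29 - 16\right) = 7 + \left(- \frac{1}{47} + 10\right) \left(-45\right) = 7 + \frac{469}{47} \left(-45\right) = 7 - \frac{21105}{47} = - \frac{20776}{47} \approx -442.04$)
$c{\left(-9 \right)} q \left(-41\right) = \frac{1 - 9}{3 - 9} \left(- \frac{20776}{47}\right) \left(-41\right) = \frac{1}{-6} \left(-8\right) \left(- \frac{20776}{47}\right) \left(-41\right) = \left(- \frac{1}{6}\right) \left(-8\right) \left(- \frac{20776}{47}\right) \left(-41\right) = \frac{4}{3} \left(- \frac{20776}{47}\right) \left(-41\right) = \left(- \frac{83104}{141}\right) \left(-41\right) = \frac{3407264}{141}$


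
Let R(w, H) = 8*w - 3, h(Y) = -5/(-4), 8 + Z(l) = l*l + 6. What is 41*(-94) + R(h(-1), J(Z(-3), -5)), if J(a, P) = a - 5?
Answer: -3847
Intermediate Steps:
Z(l) = -2 + l² (Z(l) = -8 + (l*l + 6) = -8 + (l² + 6) = -8 + (6 + l²) = -2 + l²)
h(Y) = 5/4 (h(Y) = -5*(-¼) = 5/4)
J(a, P) = -5 + a
R(w, H) = -3 + 8*w
41*(-94) + R(h(-1), J(Z(-3), -5)) = 41*(-94) + (-3 + 8*(5/4)) = -3854 + (-3 + 10) = -3854 + 7 = -3847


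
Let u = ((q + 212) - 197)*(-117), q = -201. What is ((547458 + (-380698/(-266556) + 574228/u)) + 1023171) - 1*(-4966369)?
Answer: 3159993742245775/483399306 ≈ 6.5370e+6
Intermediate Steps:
u = 21762 (u = ((-201 + 212) - 197)*(-117) = (11 - 197)*(-117) = -186*(-117) = 21762)
((547458 + (-380698/(-266556) + 574228/u)) + 1023171) - 1*(-4966369) = ((547458 + (-380698/(-266556) + 574228/21762)) + 1023171) - 1*(-4966369) = ((547458 + (-380698*(-1/266556) + 574228*(1/21762))) + 1023171) + 4966369 = ((547458 + (190349/133278 + 287114/10881)) + 1023171) + 4966369 = ((547458 + 13445722387/483399306) + 1023171) + 4966369 = (264654262986535/483399306 + 1023171) + 4966369 = 759254414305861/483399306 + 4966369 = 3159993742245775/483399306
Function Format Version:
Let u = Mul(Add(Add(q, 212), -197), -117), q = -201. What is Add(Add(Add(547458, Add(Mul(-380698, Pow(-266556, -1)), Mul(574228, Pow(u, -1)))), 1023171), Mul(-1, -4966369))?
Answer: Rational(3159993742245775, 483399306) ≈ 6.5370e+6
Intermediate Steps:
u = 21762 (u = Mul(Add(Add(-201, 212), -197), -117) = Mul(Add(11, -197), -117) = Mul(-186, -117) = 21762)
Add(Add(Add(547458, Add(Mul(-380698, Pow(-266556, -1)), Mul(574228, Pow(u, -1)))), 1023171), Mul(-1, -4966369)) = Add(Add(Add(547458, Add(Mul(-380698, Pow(-266556, -1)), Mul(574228, Pow(21762, -1)))), 1023171), Mul(-1, -4966369)) = Add(Add(Add(547458, Add(Mul(-380698, Rational(-1, 266556)), Mul(574228, Rational(1, 21762)))), 1023171), 4966369) = Add(Add(Add(547458, Add(Rational(190349, 133278), Rational(287114, 10881))), 1023171), 4966369) = Add(Add(Add(547458, Rational(13445722387, 483399306)), 1023171), 4966369) = Add(Add(Rational(264654262986535, 483399306), 1023171), 4966369) = Add(Rational(759254414305861, 483399306), 4966369) = Rational(3159993742245775, 483399306)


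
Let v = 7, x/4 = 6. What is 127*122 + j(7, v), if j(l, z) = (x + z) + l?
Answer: 15532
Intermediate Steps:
x = 24 (x = 4*6 = 24)
j(l, z) = 24 + l + z (j(l, z) = (24 + z) + l = 24 + l + z)
127*122 + j(7, v) = 127*122 + (24 + 7 + 7) = 15494 + 38 = 15532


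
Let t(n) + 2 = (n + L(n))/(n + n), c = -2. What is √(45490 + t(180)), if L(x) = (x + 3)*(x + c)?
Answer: 49*√17085/30 ≈ 213.49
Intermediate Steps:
L(x) = (-2 + x)*(3 + x) (L(x) = (x + 3)*(x - 2) = (3 + x)*(-2 + x) = (-2 + x)*(3 + x))
t(n) = -2 + (-6 + n² + 2*n)/(2*n) (t(n) = -2 + (n + (-6 + n + n²))/(n + n) = -2 + (-6 + n² + 2*n)/((2*n)) = -2 + (-6 + n² + 2*n)*(1/(2*n)) = -2 + (-6 + n² + 2*n)/(2*n))
√(45490 + t(180)) = √(45490 + (-1 + (½)*180 - 3/180)) = √(45490 + (-1 + 90 - 3*1/180)) = √(45490 + (-1 + 90 - 1/60)) = √(45490 + 5339/60) = √(2734739/60) = 49*√17085/30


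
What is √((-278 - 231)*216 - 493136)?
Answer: 2*I*√150770 ≈ 776.58*I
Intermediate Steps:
√((-278 - 231)*216 - 493136) = √(-509*216 - 493136) = √(-109944 - 493136) = √(-603080) = 2*I*√150770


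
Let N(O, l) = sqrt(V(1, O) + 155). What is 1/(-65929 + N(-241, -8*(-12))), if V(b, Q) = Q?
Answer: -65929/4346633127 - I*sqrt(86)/4346633127 ≈ -1.5168e-5 - 2.1335e-9*I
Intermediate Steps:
N(O, l) = sqrt(155 + O) (N(O, l) = sqrt(O + 155) = sqrt(155 + O))
1/(-65929 + N(-241, -8*(-12))) = 1/(-65929 + sqrt(155 - 241)) = 1/(-65929 + sqrt(-86)) = 1/(-65929 + I*sqrt(86))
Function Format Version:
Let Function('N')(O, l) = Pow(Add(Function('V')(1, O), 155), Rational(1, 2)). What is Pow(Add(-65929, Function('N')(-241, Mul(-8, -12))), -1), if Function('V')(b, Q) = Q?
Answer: Add(Rational(-65929, 4346633127), Mul(Rational(-1, 4346633127), I, Pow(86, Rational(1, 2)))) ≈ Add(-1.5168e-5, Mul(-2.1335e-9, I))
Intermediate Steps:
Function('N')(O, l) = Pow(Add(155, O), Rational(1, 2)) (Function('N')(O, l) = Pow(Add(O, 155), Rational(1, 2)) = Pow(Add(155, O), Rational(1, 2)))
Pow(Add(-65929, Function('N')(-241, Mul(-8, -12))), -1) = Pow(Add(-65929, Pow(Add(155, -241), Rational(1, 2))), -1) = Pow(Add(-65929, Pow(-86, Rational(1, 2))), -1) = Pow(Add(-65929, Mul(I, Pow(86, Rational(1, 2)))), -1)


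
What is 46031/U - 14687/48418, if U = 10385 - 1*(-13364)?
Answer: 1879927395/1149879082 ≈ 1.6349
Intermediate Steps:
U = 23749 (U = 10385 + 13364 = 23749)
46031/U - 14687/48418 = 46031/23749 - 14687/48418 = 1879927395/1149879082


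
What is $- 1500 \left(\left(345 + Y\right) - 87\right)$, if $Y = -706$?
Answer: $672000$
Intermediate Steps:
$- 1500 \left(\left(345 + Y\right) - 87\right) = - 1500 \left(\left(345 - 706\right) - 87\right) = - 1500 \left(-361 - 87\right) = \left(-1500\right) \left(-448\right) = 672000$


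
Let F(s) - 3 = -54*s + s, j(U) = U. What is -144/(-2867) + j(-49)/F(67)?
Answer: 651395/10172116 ≈ 0.064037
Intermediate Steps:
F(s) = 3 - 53*s (F(s) = 3 + (-54*s + s) = 3 - 53*s)
-144/(-2867) + j(-49)/F(67) = -144/(-2867) - 49/(3 - 53*67) = -144*(-1/2867) - 49/(3 - 3551) = 144/2867 - 49/(-3548) = 144/2867 - 49*(-1/3548) = 144/2867 + 49/3548 = 651395/10172116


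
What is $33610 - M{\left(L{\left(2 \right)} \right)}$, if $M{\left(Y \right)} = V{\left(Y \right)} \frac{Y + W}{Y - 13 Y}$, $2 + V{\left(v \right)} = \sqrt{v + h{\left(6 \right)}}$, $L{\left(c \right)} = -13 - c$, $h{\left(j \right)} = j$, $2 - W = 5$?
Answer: $\frac{168049}{5} + \frac{3 i}{10} \approx 33610.0 + 0.3 i$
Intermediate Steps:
$W = -3$ ($W = 2 - 5 = -3$)
$V{\left(v \right)} = -2 + \sqrt{6 + v}$ ($V{\left(v \right)} = -2 + \sqrt{v + 6} = -2 + \sqrt{6 + v}$)
$M{\left(Y \right)} = - \frac{\left(-3 + Y\right) \left(-2 + \sqrt{6 + Y}\right)}{12 Y}$ ($M{\left(Y \right)} = \left(-2 + \sqrt{6 + Y}\right) \frac{Y - 3}{Y - 13 Y} = \left(-2 + \sqrt{6 + Y}\right) \frac{-3 + Y}{\left(-12\right) Y} = \left(-2 + \sqrt{6 + Y}\right) \left(-3 + Y\right) \left(- \frac{1}{12 Y}\right) = \left(-2 + \sqrt{6 + Y}\right) \left(- \frac{-3 + Y}{12 Y}\right) = - \frac{\left(-3 + Y\right) \left(-2 + \sqrt{6 + Y}\right)}{12 Y}$)
$33610 - M{\left(L{\left(2 \right)} \right)} = 33610 - - \frac{\left(-3 - 15\right) \left(-2 + \sqrt{6 - 15}\right)}{12 \left(-13 - 2\right)} = 33610 - - \frac{\left(-3 - 15\right) \left(-2 + \sqrt{6 - 15}\right)}{12 \left(-15\right)} = 33610 - \left(- \frac{1}{12}\right) \left(- \frac{1}{15}\right) \left(-18\right) \left(-2 + \sqrt{-9}\right) = 33610 - \left(- \frac{1}{12}\right) \left(- \frac{1}{15}\right) \left(-18\right) \left(-2 + 3 i\right) = 33610 - \left(\frac{1}{5} - \frac{3 i}{10}\right) = \frac{168049}{5} + \frac{3 i}{10}$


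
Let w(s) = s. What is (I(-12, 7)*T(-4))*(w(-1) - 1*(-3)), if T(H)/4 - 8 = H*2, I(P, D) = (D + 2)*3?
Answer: 0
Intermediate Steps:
I(P, D) = 6 + 3*D (I(P, D) = (2 + D)*3 = 6 + 3*D)
T(H) = 32 + 8*H (T(H) = 32 + 4*(H*2) = 32 + 4*(2*H) = 32 + 8*H)
(I(-12, 7)*T(-4))*(w(-1) - 1*(-3)) = ((6 + 3*7)*(32 + 8*(-4)))*(-1 - 1*(-3)) = ((6 + 21)*(32 - 32))*(-1 + 3) = (27*0)*2 = 0*2 = 0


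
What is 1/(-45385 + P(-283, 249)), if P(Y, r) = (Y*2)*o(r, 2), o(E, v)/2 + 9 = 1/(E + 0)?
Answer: -249/8765185 ≈ -2.8408e-5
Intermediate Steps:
o(E, v) = -18 + 2/E (o(E, v) = -18 + 2/(E + 0) = -18 + 2/E)
P(Y, r) = 2*Y*(-18 + 2/r) (P(Y, r) = (Y*2)*(-18 + 2/r) = (2*Y)*(-18 + 2/r) = 2*Y*(-18 + 2/r))
1/(-45385 + P(-283, 249)) = 1/(-45385 + (-36*(-283) + 4*(-283)/249)) = 1/(-45385 + (10188 + 4*(-283)*(1/249))) = 1/(-45385 + (10188 - 1132/249)) = 1/(-45385 + 2535680/249) = 1/(-8765185/249) = -249/8765185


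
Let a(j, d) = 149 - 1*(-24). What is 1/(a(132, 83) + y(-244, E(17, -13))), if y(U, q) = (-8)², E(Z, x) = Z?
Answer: 1/237 ≈ 0.0042194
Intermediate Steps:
a(j, d) = 173 (a(j, d) = 149 + 24 = 173)
y(U, q) = 64
1/(a(132, 83) + y(-244, E(17, -13))) = 1/(173 + 64) = 1/237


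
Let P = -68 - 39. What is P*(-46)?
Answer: 4922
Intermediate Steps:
P = -107
P*(-46) = -107*(-46) = 4922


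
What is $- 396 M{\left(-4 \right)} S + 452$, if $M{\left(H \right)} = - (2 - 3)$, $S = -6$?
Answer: $2828$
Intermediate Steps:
$M{\left(H \right)} = 1$ ($M{\left(H \right)} = - (2 - 3) = \left(-1\right) \left(-1\right) = 1$)
$- 396 M{\left(-4 \right)} S + 452 = - 396 \cdot 1 \left(-6\right) + 452 = \left(-396\right) \left(-6\right) + 452 = 2376 + 452 = 2828$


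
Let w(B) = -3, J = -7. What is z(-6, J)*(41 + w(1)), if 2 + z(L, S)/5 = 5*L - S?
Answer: -4750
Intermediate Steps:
z(L, S) = -10 - 5*S + 25*L (z(L, S) = -10 + 5*(5*L - S) = -10 + 5*(-S + 5*L) = -10 + (-5*S + 25*L) = -10 - 5*S + 25*L)
z(-6, J)*(41 + w(1)) = (-10 - 5*(-7) + 25*(-6))*(41 - 3) = (-10 + 35 - 150)*38 = -125*38 = -4750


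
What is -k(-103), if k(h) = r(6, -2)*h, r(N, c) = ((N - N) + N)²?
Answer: 3708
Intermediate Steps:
r(N, c) = N² (r(N, c) = (0 + N)² = N²)
k(h) = 36*h (k(h) = 6²*h = 36*h)
-k(-103) = -36*(-103) = -1*(-3708) = 3708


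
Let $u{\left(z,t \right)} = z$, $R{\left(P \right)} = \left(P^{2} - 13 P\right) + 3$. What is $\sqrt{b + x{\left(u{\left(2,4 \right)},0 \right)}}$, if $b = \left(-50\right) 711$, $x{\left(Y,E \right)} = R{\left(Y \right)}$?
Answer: $i \sqrt{35569} \approx 188.6 i$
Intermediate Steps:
$R{\left(P \right)} = 3 + P^{2} - 13 P$
$x{\left(Y,E \right)} = 3 + Y^{2} - 13 Y$
$b = -35550$
$\sqrt{b + x{\left(u{\left(2,4 \right)},0 \right)}} = \sqrt{-35550 + \left(3 + 2^{2} - 26\right)} = \sqrt{-35550 + \left(3 + 4 - 26\right)} = \sqrt{-35550 - 19} = \sqrt{-35569} = i \sqrt{35569}$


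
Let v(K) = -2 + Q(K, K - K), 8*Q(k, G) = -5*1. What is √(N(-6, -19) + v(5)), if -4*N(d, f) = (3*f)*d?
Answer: I*√1410/4 ≈ 9.3875*I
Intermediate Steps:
Q(k, G) = -5/8 (Q(k, G) = (-5*1)/8 = (⅛)*(-5) = -5/8)
N(d, f) = -3*d*f/4 (N(d, f) = -3*f*d/4 = -3*d*f/4)
v(K) = -21/8 (v(K) = -2 - 5/8 = -21/8)
√(N(-6, -19) + v(5)) = √(-¾*(-6)*(-19) - 21/8) = √(-171/2 - 21/8) = √(-705/8) = I*√1410/4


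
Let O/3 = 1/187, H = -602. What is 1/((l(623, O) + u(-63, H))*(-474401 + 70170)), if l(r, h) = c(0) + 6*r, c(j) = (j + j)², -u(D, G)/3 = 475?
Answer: -1/934986303 ≈ -1.0695e-9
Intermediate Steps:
u(D, G) = -1425 (u(D, G) = -3*475 = -1425)
c(j) = 4*j² (c(j) = (2*j)² = 4*j²)
O = 3/187 ≈ 0.016043
l(r, h) = 6*r (l(r, h) = 4*0² + 6*r = 4*0 + 6*r = 0 + 6*r = 6*r)
1/((l(623, O) + u(-63, H))*(-474401 + 70170)) = 1/((6*623 - 1425)*(-474401 + 70170)) = 1/((3738 - 1425)*(-404231)) = 1/(2313*(-404231)) = 1/(-934986303) = -1/934986303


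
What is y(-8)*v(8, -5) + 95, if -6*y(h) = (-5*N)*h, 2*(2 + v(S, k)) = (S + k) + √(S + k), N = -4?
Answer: 245/3 + 40*√3/3 ≈ 104.76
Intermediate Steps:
v(S, k) = -2 + S/2 + k/2 + √(S + k)/2 (v(S, k) = -2 + ((S + k) + √(S + k))/2 = -2 + (S + k + √(S + k))/2 = -2 + (S/2 + k/2 + √(S + k)/2) = -2 + S/2 + k/2 + √(S + k)/2)
y(h) = -10*h/3 (y(h) = -(-5*(-4))*h/6 = -10*h/3)
y(-8)*v(8, -5) + 95 = (-10/3*(-8))*(-2 + (½)*8 + (½)*(-5) + √(8 - 5)/2) + 95 = 80*(-2 + 4 - 5/2 + √3/2)/3 + 95 = 80*(-½ + √3/2)/3 + 95 = (-40/3 + 40*√3/3) + 95 = 245/3 + 40*√3/3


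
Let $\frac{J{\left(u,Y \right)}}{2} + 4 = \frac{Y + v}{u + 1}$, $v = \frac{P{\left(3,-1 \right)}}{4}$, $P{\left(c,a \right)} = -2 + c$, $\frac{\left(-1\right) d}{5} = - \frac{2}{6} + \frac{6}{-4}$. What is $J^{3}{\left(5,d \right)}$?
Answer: $- \frac{5359375}{46656} \approx -114.87$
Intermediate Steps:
$d = \frac{55}{6}$ ($d = - 5 \left(- \frac{2}{6} + \frac{6}{-4}\right) = - 5 \left(\left(-2\right) \frac{1}{6} + 6 \left(- \frac{1}{4}\right)\right) = - 5 \left(- \frac{1}{3} - \frac{3}{2}\right) = \left(-5\right) \left(- \frac{11}{6}\right) = \frac{55}{6} \approx 9.1667$)
$v = \frac{1}{4}$ ($v = \frac{-2 + 3}{4} = 1 \cdot \frac{1}{4} = \frac{1}{4} \approx 0.25$)
$J{\left(u,Y \right)} = -8 + \frac{2 \left(\frac{1}{4} + Y\right)}{1 + u}$ ($J{\left(u,Y \right)} = -8 + 2 \frac{Y + \frac{1}{4}}{u + 1} = -8 + 2 \frac{\frac{1}{4} + Y}{1 + u} = -8 + \frac{2 \left(\frac{1}{4} + Y\right)}{1 + u}$)
$J^{3}{\left(5,d \right)} = \left(\frac{-15 - 80 + 4 \cdot \frac{55}{6}}{2 \left(1 + 5\right)}\right)^{3} = \left(\frac{-15 - 80 + \frac{110}{3}}{2 \cdot 6}\right)^{3} = \left(\frac{1}{2} \cdot \frac{1}{6} \left(- \frac{175}{3}\right)\right)^{3} = \left(- \frac{175}{36}\right)^{3} = - \frac{5359375}{46656}$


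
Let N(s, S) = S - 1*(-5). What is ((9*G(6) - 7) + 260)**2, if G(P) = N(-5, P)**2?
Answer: 1800964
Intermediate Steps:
N(s, S) = 5 + S (N(s, S) = S + 5 = 5 + S)
G(P) = (5 + P)**2
((9*G(6) - 7) + 260)**2 = ((9*(5 + 6)**2 - 7) + 260)**2 = ((9*11**2 - 7) + 260)**2 = ((9*121 - 7) + 260)**2 = ((1089 - 7) + 260)**2 = (1082 + 260)**2 = 1342**2 = 1800964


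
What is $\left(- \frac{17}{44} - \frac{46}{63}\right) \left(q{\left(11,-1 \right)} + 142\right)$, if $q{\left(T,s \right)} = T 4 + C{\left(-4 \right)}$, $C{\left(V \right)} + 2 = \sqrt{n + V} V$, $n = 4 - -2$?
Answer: $- \frac{142370}{693} + \frac{3095 \sqrt{2}}{693} \approx -199.12$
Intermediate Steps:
$n = 6$ ($n = 4 + 2 = 6$)
$C{\left(V \right)} = -2 + V \sqrt{6 + V}$ ($C{\left(V \right)} = -2 + \sqrt{6 + V} V = -2 + V \sqrt{6 + V}$)
$q{\left(T,s \right)} = -2 - 4 \sqrt{2} + 4 T$ ($q{\left(T,s \right)} = T 4 - \left(2 + 4 \sqrt{6 - 4}\right) = 4 T - \left(2 + 4 \sqrt{2}\right) = -2 - 4 \sqrt{2} + 4 T$)
$\left(- \frac{17}{44} - \frac{46}{63}\right) \left(q{\left(11,-1 \right)} + 142\right) = \left(- \frac{17}{44} - \frac{46}{63}\right) \left(\left(-2 - 4 \sqrt{2} + 4 \cdot 11\right) + 142\right) = \left(\left(-17\right) \frac{1}{44} - \frac{46}{63}\right) \left(\left(-2 - 4 \sqrt{2} + 44\right) + 142\right) = \left(- \frac{17}{44} - \frac{46}{63}\right) \left(\left(42 - 4 \sqrt{2}\right) + 142\right) = - \frac{3095 \left(184 - 4 \sqrt{2}\right)}{2772} = - \frac{142370}{693} + \frac{3095 \sqrt{2}}{693}$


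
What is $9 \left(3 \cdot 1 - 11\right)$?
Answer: $-72$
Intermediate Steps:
$9 \left(3 \cdot 1 - 11\right) = 9 \left(3 - 11\right) = 9 \left(-8\right) = -72$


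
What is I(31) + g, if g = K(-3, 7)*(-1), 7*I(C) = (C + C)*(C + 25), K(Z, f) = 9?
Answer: 487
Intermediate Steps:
I(C) = 2*C*(25 + C)/7 (I(C) = ((C + C)*(C + 25))/7 = ((2*C)*(25 + C))/7 = (2*C*(25 + C))/7 = 2*C*(25 + C)/7)
g = -9 (g = 9*(-1) = -9)
I(31) + g = (2/7)*31*(25 + 31) - 9 = (2/7)*31*56 - 9 = 496 - 9 = 487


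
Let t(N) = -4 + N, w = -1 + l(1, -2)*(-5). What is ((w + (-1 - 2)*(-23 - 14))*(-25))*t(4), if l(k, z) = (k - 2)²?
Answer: 0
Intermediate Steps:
l(k, z) = (-2 + k)²
w = -6 (w = -1 + (-2 + 1)²*(-5) = -1 + (-1)²*(-5) = -1 + 1*(-5) = -1 - 5 = -6)
((w + (-1 - 2)*(-23 - 14))*(-25))*t(4) = ((-6 + (-1 - 2)*(-23 - 14))*(-25))*(-4 + 4) = ((-6 - 3*(-37))*(-25))*0 = ((-6 + 111)*(-25))*0 = (105*(-25))*0 = -2625*0 = 0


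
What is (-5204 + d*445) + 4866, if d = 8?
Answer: 3222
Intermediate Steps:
(-5204 + d*445) + 4866 = (-5204 + 8*445) + 4866 = (-5204 + 3560) + 4866 = -1644 + 4866 = 3222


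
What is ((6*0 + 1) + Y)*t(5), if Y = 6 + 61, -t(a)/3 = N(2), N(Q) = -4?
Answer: 816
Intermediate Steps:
t(a) = 12 (t(a) = -3*(-4) = 12)
Y = 67
((6*0 + 1) + Y)*t(5) = ((6*0 + 1) + 67)*12 = ((0 + 1) + 67)*12 = (1 + 67)*12 = 68*12 = 816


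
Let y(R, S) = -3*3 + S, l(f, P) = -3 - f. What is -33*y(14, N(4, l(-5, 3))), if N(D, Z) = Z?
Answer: 231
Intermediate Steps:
y(R, S) = -9 + S
-33*y(14, N(4, l(-5, 3))) = -33*(-9 + (-3 - 1*(-5))) = -33*(-9 + (-3 + 5)) = -33*(-9 + 2) = -33*(-7) = 231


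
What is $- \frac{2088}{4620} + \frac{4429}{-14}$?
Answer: $- \frac{34849}{110} \approx -316.81$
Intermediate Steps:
$- \frac{2088}{4620} + \frac{4429}{-14} = \left(-2088\right) \frac{1}{4620} + 4429 \left(- \frac{1}{14}\right) = - \frac{174}{385} - \frac{4429}{14} = - \frac{34849}{110}$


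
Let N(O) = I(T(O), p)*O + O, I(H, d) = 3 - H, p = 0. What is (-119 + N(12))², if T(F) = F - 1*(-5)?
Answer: 75625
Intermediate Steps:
T(F) = 5 + F (T(F) = F + 5 = 5 + F)
N(O) = O + O*(-2 - O) (N(O) = (3 - (5 + O))*O + O = (3 + (-5 - O))*O + O = (-2 - O)*O + O = O*(-2 - O) + O = O + O*(-2 - O))
(-119 + N(12))² = (-119 - 1*12*(1 + 12))² = (-119 - 1*12*13)² = (-119 - 156)² = (-275)² = 75625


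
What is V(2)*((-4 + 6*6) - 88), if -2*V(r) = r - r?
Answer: 0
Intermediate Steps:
V(r) = 0 (V(r) = -(r - r)/2 = -½*0 = 0)
V(2)*((-4 + 6*6) - 88) = 0*((-4 + 6*6) - 88) = 0*((-4 + 36) - 88) = 0*(32 - 88) = 0*(-56) = 0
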